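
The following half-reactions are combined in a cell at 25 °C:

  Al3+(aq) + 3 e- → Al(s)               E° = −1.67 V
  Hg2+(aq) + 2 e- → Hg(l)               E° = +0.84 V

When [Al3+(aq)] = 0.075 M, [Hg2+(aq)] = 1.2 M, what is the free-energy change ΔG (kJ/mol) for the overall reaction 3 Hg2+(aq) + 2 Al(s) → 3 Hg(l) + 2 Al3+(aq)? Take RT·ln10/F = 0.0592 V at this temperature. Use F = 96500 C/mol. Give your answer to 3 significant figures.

The standard cell potential is +0.84 − (−1.67) = +2.51 V, with n = 6 electrons in the balanced equation.
Q = [Al3+(aq)]^2 / [Hg2+(aq)]^3 = 0.00326, so log Q = −2.487 and E = +2.51 − (0.0592/6)(−2.487) = +2.5345 V.
Then ΔG = −nFE = −6 × 96500 × +2.5345 J/mol = −1470 kJ/mol.

−1470 kJ/mol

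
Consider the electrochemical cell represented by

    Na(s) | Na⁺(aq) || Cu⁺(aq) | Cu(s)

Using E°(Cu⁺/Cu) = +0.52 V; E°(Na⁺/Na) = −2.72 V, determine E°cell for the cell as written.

By convention the left-hand electrode in cell notation is the anode (oxidation) and the right-hand electrode is the cathode (reduction).
E°cell = E°(right) − E°(left) = +0.52 − (−2.72) = +3.24 V.

+3.24 V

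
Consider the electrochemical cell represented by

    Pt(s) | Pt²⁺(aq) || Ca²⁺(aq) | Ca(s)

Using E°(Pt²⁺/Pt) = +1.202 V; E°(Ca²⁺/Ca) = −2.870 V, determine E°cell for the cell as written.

−4.072 V

By convention the left-hand electrode in cell notation is the anode (oxidation) and the right-hand electrode is the cathode (reduction).
E°cell = E°(right) − E°(left) = −2.870 − (+1.202) = −4.072 V.
The negative sign shows that, as written, the cell would require an external voltage to drive the reaction.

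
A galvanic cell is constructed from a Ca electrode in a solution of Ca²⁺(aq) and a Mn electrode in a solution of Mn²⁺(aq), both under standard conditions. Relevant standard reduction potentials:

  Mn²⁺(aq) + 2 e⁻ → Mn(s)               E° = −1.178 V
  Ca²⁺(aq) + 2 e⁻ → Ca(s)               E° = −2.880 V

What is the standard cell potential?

+1.702 V

The Mn²⁺/Mn couple has the higher E°, so Mn ion is reduced (cathode) and Ca is oxidized (anode).
E°cell = E°(cathode) − E°(anode) = −1.178 − (−2.880) = +1.702 V.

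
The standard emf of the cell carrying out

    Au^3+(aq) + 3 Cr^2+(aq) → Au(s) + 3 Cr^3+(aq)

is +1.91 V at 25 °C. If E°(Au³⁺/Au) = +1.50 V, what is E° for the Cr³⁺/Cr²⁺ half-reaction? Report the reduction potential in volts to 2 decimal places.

In the reaction as written the Au³⁺/Au couple is reduced (cathode) and Cr³⁺/Cr²⁺ is oxidized (anode), so E°cell = E°(Au³⁺/Au) − E°(Cr³⁺/Cr²⁺).
E°(Cr³⁺/Cr²⁺) = E°(cathode) − E°cell = +1.50 − (+1.91) = −0.41 V.

−0.41 V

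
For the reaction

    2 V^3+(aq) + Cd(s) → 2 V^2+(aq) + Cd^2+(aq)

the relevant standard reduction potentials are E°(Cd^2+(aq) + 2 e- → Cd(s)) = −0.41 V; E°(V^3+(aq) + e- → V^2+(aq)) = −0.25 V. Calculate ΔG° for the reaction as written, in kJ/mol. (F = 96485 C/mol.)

In the reaction as written V^3+(aq) is reduced, so the V³⁺/V²⁺ couple is the cathode and Cd²⁺/Cd is the anode.
E°cell = −0.25 − (−0.41) = +0.16 V; balancing electrons gives n = 2.
ΔG° = −nFE°cell = −(2)(96485)(+0.16) J/mol = −30.9 kJ/mol.

−30.9 kJ/mol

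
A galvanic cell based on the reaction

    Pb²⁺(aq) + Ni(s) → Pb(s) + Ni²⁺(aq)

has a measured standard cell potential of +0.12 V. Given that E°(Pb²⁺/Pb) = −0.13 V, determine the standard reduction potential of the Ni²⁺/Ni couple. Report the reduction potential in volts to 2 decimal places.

In the reaction as written the Pb²⁺/Pb couple is reduced (cathode) and Ni²⁺/Ni is oxidized (anode), so E°cell = E°(Pb²⁺/Pb) − E°(Ni²⁺/Ni).
E°(Ni²⁺/Ni) = E°(cathode) − E°cell = −0.13 − (+0.12) = −0.25 V.

−0.25 V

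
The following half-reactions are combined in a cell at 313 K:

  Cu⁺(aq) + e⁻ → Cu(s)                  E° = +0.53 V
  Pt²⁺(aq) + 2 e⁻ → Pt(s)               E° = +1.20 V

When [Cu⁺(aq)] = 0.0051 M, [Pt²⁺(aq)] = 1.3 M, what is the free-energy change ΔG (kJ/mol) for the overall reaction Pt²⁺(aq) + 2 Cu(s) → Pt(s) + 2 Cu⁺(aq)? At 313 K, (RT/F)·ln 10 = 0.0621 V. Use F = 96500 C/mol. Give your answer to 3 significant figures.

E°cell = +1.20 − (+0.53) = +0.67 V; the balanced reaction transfers n = 2 electrons.
The reaction quotient is [Cu⁺(aq)]^2 / [Pt²⁺(aq)] = 2×10^−5; by Nernst, E = +0.67 − (0.0621/2)(−4.699) = +0.8159 V.
ΔG = −nFE = −(2)(96500)(+0.8159) J/mol = −157 kJ/mol.

−157 kJ/mol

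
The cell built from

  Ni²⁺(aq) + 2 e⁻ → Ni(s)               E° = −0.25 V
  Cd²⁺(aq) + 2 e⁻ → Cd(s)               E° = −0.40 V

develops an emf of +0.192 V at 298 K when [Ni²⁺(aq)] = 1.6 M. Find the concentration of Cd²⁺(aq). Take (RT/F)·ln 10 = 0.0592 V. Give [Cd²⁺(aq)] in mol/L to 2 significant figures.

0.061 M

With Ni²⁺/Ni at the cathode and Cd²⁺/Cd at the anode, E°cell = −0.25 − (−0.40) = +0.15 V (n = 2).
From the Nernst equation, log Q = n(E° − E)/0.0592 = 2·(+0.15 − (+0.192))/0.0592 = −1.419.
For Ni²⁺(aq) + Cd(s) → Ni(s) + Cd²⁺(aq), the reaction quotient is Q = [Cd²⁺(aq)] / [Ni²⁺(aq)].
Solving for the unknown gives log [Cd²⁺(aq)] = −1.215, so [Cd²⁺(aq)] ≈ 0.061 M.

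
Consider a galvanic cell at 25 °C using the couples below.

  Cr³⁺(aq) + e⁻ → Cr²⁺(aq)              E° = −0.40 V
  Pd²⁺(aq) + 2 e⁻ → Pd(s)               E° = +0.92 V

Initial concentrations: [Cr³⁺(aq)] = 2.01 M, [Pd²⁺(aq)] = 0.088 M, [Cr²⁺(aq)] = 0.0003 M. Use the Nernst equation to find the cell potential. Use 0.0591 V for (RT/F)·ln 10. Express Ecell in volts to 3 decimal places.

Since E°(Pd²⁺/Pd) > E°(Cr³⁺/Cr²⁺), Pd²⁺/Pd serves as the cathode.
E°cell = +0.92 − (−0.40) = +1.32 V, with n = 2 electrons transferred.
Balancing gives Pd²⁺(aq) + 2 Cr²⁺(aq) → Pd(s) + 2 Cr³⁺(aq); hence Q = [Cr³⁺(aq)]^2 / ([Pd²⁺(aq)]·[Cr²⁺(aq)]^2) = 5.1×10^8 (log Q = 8.708).
E = E° − (0.0591/n)·log Q = +1.32 − (0.0591/2)(8.708) = +1.063 V.

+1.063 V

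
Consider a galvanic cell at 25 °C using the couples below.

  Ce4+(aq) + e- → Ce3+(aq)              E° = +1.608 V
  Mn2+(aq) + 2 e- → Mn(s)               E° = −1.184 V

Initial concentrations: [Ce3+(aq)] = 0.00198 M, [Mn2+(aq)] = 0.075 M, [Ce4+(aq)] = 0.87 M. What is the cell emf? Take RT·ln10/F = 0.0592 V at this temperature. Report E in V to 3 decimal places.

+2.982 V

The Ce⁴⁺/Ce³⁺ couple has the more positive E°, so it is the cathode; Mn²⁺/Mn is the anode.
E°cell = E°cat − E°an = +1.608 − (−1.184) = +2.792 V; n = 2.
The balanced reaction is 2 Ce4+(aq) + Mn(s) → 2 Ce3+(aq) + Mn2+(aq), so Q = ([Ce3+(aq)]^2·[Mn2+(aq)]) / [Ce4+(aq)]^2 = 3.88×10^−7 and log Q = −6.411.
By the Nernst equation, E = +2.792 − (0.0592/2)·(−6.411) = +2.982 V.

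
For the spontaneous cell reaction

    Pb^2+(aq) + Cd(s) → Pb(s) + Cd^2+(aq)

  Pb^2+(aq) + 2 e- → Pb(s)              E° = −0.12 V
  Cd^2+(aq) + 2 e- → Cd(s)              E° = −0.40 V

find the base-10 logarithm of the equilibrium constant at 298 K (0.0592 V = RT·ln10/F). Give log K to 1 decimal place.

The Pb²⁺/Pb couple is reduced (cathode); E°cell = −0.12 − (−0.40) = +0.28 V with n = 2.
At equilibrium E = 0, so log K = nE°cell / 0.0592 = (2)(+0.28) / 0.0592 = 9.5.

log K = 9.5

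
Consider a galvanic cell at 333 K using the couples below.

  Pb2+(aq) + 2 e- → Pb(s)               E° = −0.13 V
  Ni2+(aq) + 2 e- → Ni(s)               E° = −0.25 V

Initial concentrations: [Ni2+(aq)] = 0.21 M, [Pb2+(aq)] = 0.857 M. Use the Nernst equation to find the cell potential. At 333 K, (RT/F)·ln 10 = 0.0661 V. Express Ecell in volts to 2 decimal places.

+0.14 V

Since E°(Pb²⁺/Pb) > E°(Ni²⁺/Ni), Pb²⁺/Pb serves as the cathode.
E°cell = −0.13 − (−0.25) = +0.12 V, with n = 2 electrons transferred.
The balanced reaction is Pb2+(aq) + Ni(s) → Pb(s) + Ni2+(aq), so Q = [Ni2+(aq)] / [Pb2+(aq)] = 0.245 and log Q = −0.611.
E = E° − (0.0661/n)·log Q = +0.12 − (0.0661/2)(−0.611) = +0.14 V.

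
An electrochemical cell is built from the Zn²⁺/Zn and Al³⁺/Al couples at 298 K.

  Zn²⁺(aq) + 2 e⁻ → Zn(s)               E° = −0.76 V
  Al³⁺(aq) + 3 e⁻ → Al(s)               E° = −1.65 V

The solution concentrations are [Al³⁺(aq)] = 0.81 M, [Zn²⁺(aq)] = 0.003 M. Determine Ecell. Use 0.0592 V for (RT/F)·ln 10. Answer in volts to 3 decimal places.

Since E°(Zn²⁺/Zn) > E°(Al³⁺/Al), Zn²⁺/Zn serves as the cathode.
E°cell = E°cat − E°an = −0.76 − (−1.65) = +0.89 V; n = 6.
The balanced reaction is 3 Zn²⁺(aq) + 2 Al(s) → 3 Zn(s) + 2 Al³⁺(aq), so Q = [Al³⁺(aq)]^2 / [Zn²⁺(aq)]^3 = 2.43×10^7 and log Q = 7.386.
Applying E = E° − (RT ln10/nF)·log Q gives +0.89 − (0.0592/6)(7.386) = +0.817 V.

+0.817 V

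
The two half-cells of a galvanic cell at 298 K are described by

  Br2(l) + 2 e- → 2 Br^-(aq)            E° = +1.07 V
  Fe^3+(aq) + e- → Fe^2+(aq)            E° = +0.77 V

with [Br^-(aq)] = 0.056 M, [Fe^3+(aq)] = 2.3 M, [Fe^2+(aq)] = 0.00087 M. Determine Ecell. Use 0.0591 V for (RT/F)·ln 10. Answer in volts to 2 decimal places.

Br₂/Br⁻ is reduced (cathode, E° = +1.07 V) and Fe³⁺/Fe²⁺ is oxidized (anode).
E°cell = E°cat − E°an = +1.07 − (+0.77) = +0.30 V; n = 2.
The balanced reaction is Br2(l) + 2 Fe^2+(aq) → 2 Br^-(aq) + 2 Fe^3+(aq), so Q = ([Br^-(aq)]^2·[Fe^3+(aq)]^2) / [Fe^2+(aq)]^2 = 2.19×10^4 and log Q = 4.341.
Applying E = E° − (RT ln10/nF)·log Q gives +0.30 − (0.0591/2)(4.341) = +0.17 V.

+0.17 V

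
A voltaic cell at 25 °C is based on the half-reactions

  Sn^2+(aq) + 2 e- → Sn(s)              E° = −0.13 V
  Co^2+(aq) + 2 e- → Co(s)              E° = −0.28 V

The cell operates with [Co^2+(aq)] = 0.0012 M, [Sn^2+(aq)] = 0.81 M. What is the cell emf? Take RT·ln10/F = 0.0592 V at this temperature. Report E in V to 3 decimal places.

Since E°(Sn²⁺/Sn) > E°(Co²⁺/Co), Sn²⁺/Sn serves as the cathode.
E°cell = −0.13 − (−0.28) = +0.15 V, with n = 2 electrons transferred.
For the overall reaction Sn^2+(aq) + Co(s) → Sn(s) + Co^2+(aq), Q = [Co^2+(aq)] / [Sn^2+(aq)] = 0.00148, giving log Q = −2.829.
Applying E = E° − (RT ln10/nF)·log Q gives +0.15 − (0.0592/2)(−2.829) = +0.234 V.

+0.234 V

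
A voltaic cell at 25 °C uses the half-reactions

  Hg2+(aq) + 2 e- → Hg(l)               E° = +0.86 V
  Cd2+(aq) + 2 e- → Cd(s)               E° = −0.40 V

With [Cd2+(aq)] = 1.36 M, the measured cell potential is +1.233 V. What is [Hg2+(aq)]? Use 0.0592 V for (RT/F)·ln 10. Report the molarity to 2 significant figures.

0.17 M

The Hg²⁺/Hg couple has the larger reduction potential, so it is the cathode: E°cell = +0.86 − (−0.40) = +1.26 V and n = 2.
From the Nernst equation, log Q = n(E° − E)/0.0592 = 2·(+1.26 − (+1.233))/0.0592 = 0.912.
Balancing electrons gives Hg2+(aq) + Cd(s) → Hg(l) + Cd2+(aq); thus Q = [Cd2+(aq)] / [Hg2+(aq)].
Solving for the unknown gives log [Hg2+(aq)] = −0.778, so [Hg2+(aq)] ≈ 0.17 M.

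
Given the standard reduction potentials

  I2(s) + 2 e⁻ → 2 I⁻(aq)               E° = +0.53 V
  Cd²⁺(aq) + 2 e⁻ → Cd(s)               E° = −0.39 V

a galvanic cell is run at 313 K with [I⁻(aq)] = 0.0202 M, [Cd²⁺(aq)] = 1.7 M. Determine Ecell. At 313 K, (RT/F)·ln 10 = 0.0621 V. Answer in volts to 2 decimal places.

+1.02 V

Since E°(I₂/I⁻) > E°(Cd²⁺/Cd), I₂/I⁻ serves as the cathode.
E°cell = E°cat − E°an = +0.53 − (−0.39) = +0.92 V; n = 2.
Balancing gives I2(s) + Cd(s) → 2 I⁻(aq) + Cd²⁺(aq); hence Q = [I⁻(aq)]^2·[Cd²⁺(aq)] = 0.000694 (log Q = −3.159).
By the Nernst equation, E = +0.92 − (0.0621/2)·(−3.159) = +1.02 V.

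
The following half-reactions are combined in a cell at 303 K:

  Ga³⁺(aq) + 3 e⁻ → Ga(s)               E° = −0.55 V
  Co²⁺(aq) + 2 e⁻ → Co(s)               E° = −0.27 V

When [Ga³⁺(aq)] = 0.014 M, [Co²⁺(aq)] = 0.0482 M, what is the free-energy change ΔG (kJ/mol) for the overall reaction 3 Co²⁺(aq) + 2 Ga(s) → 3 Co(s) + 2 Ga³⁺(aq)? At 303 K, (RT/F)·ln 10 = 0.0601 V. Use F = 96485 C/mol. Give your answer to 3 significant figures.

−161 kJ/mol

With Co²⁺/Co reduced at the cathode, E°cell = −0.27 − (−0.55) = +0.28 V and n = 6.
Here Q = [Ga³⁺(aq)]^2 / [Co²⁺(aq)]^3 = 1.75 (log Q = 0.243), giving E = +0.28 − (0.0601/6)·(0.243) = +0.2776 V.
ΔG = −nFE = −(6)(96485)(+0.2776) J/mol = −161 kJ/mol.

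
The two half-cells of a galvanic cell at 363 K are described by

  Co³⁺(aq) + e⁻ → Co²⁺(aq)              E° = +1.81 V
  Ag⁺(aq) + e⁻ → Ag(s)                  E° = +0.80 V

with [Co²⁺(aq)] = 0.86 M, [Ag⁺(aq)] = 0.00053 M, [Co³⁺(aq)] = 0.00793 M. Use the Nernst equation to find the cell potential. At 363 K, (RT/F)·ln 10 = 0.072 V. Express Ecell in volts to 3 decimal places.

Co³⁺/Co²⁺ is reduced (cathode, E° = +1.81 V) and Ag⁺/Ag is oxidized (anode).
E°cell = E°cat − E°an = +1.81 − (+0.80) = +1.01 V; n = 1.
The balanced reaction is Co³⁺(aq) + Ag(s) → Co²⁺(aq) + Ag⁺(aq), so Q = ([Co²⁺(aq)]·[Ag⁺(aq)]) / [Co³⁺(aq)] = 0.0575 and log Q = −1.240.
E = E° − (0.072/n)·log Q = +1.01 − (0.072/1)(−1.240) = +1.099 V.

+1.099 V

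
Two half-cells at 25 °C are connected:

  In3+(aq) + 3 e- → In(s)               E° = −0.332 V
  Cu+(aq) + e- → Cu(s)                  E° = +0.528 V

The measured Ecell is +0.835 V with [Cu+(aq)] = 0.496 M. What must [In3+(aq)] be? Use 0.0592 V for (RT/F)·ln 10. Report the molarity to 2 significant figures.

The Cu⁺/Cu couple has the larger reduction potential, so it is the cathode: E°cell = +0.528 − (−0.332) = +0.860 V and n = 3.
Since E = E° − (0.0592/n)·log Q, log Q = n(E° − E)/0.0592 = 1.267.
For 3 Cu+(aq) + In(s) → 3 Cu(s) + In3+(aq), the reaction quotient is Q = [In3+(aq)] / [Cu+(aq)]^3.
Isolating [In3+(aq)] in Q = 10^{1.267} yields log [In3+(aq)] = 0.353, i.e. 2.3 M.

2.3 M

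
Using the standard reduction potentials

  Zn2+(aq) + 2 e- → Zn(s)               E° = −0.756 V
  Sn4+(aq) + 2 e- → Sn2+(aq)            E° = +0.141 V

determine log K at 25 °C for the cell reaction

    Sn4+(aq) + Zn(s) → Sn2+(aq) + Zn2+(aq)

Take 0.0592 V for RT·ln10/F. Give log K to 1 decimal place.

log K = 30.3

The Sn⁴⁺/Sn²⁺ couple is reduced (cathode); E°cell = +0.141 − (−0.756) = +0.897 V with n = 2.
At equilibrium E = 0, so log K = nE°cell / 0.0592 = (2)(+0.897) / 0.0592 = 30.3.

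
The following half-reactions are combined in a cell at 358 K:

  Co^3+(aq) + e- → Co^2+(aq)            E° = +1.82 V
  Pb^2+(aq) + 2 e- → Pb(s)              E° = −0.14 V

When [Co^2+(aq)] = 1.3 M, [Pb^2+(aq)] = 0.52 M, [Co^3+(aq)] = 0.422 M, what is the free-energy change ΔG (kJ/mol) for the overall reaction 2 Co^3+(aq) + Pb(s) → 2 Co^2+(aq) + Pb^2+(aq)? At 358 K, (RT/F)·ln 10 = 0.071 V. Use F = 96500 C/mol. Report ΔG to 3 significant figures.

With Co³⁺/Co²⁺ reduced at the cathode, E°cell = +1.82 − (−0.14) = +1.96 V and n = 2.
Q = ([Co^2+(aq)]^2·[Pb^2+(aq)]) / [Co^3+(aq)]^2 = 4.93, so log Q = 0.693 and E = +1.96 − (0.071/2)(0.693) = +1.9354 V.
Then ΔG = −nFE = −2 × 96500 × +1.9354 J/mol = −374 kJ/mol.

−374 kJ/mol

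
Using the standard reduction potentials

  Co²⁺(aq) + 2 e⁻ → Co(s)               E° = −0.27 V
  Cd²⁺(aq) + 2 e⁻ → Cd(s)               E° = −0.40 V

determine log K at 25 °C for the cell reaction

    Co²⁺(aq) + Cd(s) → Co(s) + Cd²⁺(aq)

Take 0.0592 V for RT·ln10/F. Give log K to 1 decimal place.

The Co²⁺/Co couple is reduced (cathode); E°cell = −0.27 − (−0.40) = +0.13 V with n = 2.
At equilibrium E = 0, so log K = nE°cell / 0.0592 = (2)(+0.13) / 0.0592 = 4.4.

log K = 4.4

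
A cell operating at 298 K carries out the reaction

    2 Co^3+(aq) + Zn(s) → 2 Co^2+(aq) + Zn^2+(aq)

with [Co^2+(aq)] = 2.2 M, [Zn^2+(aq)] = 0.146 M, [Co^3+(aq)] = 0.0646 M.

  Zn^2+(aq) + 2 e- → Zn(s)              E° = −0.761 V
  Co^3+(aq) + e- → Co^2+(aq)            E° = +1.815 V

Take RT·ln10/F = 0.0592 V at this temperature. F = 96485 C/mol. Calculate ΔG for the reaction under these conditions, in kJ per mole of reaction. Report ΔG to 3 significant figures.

With Co³⁺/Co²⁺ reduced at the cathode, E°cell = +1.815 − (−0.761) = +2.576 V and n = 2.
The reaction quotient is ([Co^2+(aq)]^2·[Zn^2+(aq)]) / [Co^3+(aq)]^2 = 169; by Nernst, E = +2.576 − (0.0592/2)(2.229) = +2.5100 V.
ΔG = −nFE = −(2)(96485)(+2.5100) J/mol = −484 kJ/mol.

−484 kJ/mol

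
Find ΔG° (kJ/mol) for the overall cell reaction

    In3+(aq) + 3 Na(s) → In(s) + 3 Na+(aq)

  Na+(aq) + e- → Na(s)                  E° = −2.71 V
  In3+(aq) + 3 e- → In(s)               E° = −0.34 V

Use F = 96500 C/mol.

In the reaction as written In3+(aq) is reduced, so the In³⁺/In couple is the cathode and Na⁺/Na is the anode.
E°cell = −0.34 − (−2.71) = +2.37 V; balancing electrons gives n = 3.
ΔG° = −nFE°cell = −(3)(96500)(+2.37) J/mol = −686 kJ/mol.

−686 kJ/mol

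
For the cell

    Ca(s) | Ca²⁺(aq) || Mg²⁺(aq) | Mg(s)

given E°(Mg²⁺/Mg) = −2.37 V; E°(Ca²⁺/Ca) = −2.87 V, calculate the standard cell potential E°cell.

By convention the left-hand electrode in cell notation is the anode (oxidation) and the right-hand electrode is the cathode (reduction).
E°cell = E°(right) − E°(left) = −2.37 − (−2.87) = +0.50 V.

+0.50 V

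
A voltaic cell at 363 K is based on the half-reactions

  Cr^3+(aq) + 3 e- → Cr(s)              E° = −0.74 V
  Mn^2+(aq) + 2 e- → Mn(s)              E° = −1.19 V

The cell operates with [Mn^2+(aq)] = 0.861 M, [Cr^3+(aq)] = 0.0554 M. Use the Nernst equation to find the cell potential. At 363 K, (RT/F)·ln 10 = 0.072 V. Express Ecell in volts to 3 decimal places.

+0.422 V

Since E°(Cr³⁺/Cr) > E°(Mn²⁺/Mn), Cr³⁺/Cr serves as the cathode.
E°cell = E°cat − E°an = −0.74 − (−1.19) = +0.45 V; n = 6.
Balancing gives 2 Cr^3+(aq) + 3 Mn(s) → 2 Cr(s) + 3 Mn^2+(aq); hence Q = [Mn^2+(aq)]^3 / [Cr^3+(aq)]^2 = 208 (log Q = 2.318).
E = E° − (0.072/n)·log Q = +0.45 − (0.072/6)(2.318) = +0.422 V.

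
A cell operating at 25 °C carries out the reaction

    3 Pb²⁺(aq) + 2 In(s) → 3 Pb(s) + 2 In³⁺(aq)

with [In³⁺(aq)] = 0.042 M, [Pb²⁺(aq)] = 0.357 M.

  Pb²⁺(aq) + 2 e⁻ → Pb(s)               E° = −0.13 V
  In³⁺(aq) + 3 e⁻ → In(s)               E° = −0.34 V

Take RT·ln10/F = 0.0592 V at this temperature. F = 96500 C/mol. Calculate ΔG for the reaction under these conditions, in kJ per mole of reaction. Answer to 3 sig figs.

E°cell = −0.13 − (−0.34) = +0.21 V; the balanced reaction transfers n = 6 electrons.
Here Q = [In³⁺(aq)]^2 / [Pb²⁺(aq)]^3 = 0.0388 (log Q = −1.412), giving E = +0.21 − (0.0592/6)·(−1.412) = +0.2239 V.
Then ΔG = −nFE = −6 × 96500 × +0.2239 J/mol = −130 kJ/mol.

−130 kJ/mol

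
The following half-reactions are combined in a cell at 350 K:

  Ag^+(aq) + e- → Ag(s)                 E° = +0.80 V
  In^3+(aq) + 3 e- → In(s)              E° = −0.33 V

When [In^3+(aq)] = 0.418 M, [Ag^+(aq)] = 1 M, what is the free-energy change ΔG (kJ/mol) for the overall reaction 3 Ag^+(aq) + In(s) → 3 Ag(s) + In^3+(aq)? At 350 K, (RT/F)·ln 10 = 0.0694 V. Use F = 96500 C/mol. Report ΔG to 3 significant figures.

−330 kJ/mol

E°cell = +0.80 − (−0.33) = +1.13 V; the balanced reaction transfers n = 3 electrons.
Q = [In^3+(aq)] / [Ag^+(aq)]^3 = 0.418, so log Q = −0.379 and E = +1.13 − (0.0694/3)(−0.379) = +1.1388 V.
Then ΔG = −nFE = −3 × 96500 × +1.1388 J/mol = −330 kJ/mol.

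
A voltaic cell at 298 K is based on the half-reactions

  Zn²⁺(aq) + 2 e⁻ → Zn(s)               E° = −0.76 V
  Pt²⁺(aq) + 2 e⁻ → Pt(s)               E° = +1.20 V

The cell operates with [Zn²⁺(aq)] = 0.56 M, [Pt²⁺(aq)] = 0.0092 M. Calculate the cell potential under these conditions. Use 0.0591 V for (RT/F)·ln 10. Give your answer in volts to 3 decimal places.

Since E°(Pt²⁺/Pt) > E°(Zn²⁺/Zn), Pt²⁺/Pt serves as the cathode.
E°cell = E°cat − E°an = +1.20 − (−0.76) = +1.96 V; n = 2.
The balanced reaction is Pt²⁺(aq) + Zn(s) → Pt(s) + Zn²⁺(aq), so Q = [Zn²⁺(aq)] / [Pt²⁺(aq)] = 60.9 and log Q = 1.784.
Applying E = E° − (RT ln10/nF)·log Q gives +1.96 − (0.0591/2)(1.784) = +1.907 V.

+1.907 V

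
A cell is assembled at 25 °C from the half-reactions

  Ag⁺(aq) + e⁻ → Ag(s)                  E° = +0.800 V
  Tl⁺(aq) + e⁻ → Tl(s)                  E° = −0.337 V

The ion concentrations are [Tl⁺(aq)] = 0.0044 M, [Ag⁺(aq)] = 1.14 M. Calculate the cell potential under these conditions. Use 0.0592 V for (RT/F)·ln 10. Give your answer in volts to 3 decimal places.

+1.280 V

The Ag⁺/Ag couple has the more positive E°, so it is the cathode; Tl⁺/Tl is the anode.
E°cell = +0.800 − (−0.337) = +1.137 V, with n = 1 electron transferred.
For the overall reaction Ag⁺(aq) + Tl(s) → Ag(s) + Tl⁺(aq), Q = [Tl⁺(aq)] / [Ag⁺(aq)] = 0.00386, giving log Q = −2.413.
By the Nernst equation, E = +1.137 − (0.0592/1)·(−2.413) = +1.280 V.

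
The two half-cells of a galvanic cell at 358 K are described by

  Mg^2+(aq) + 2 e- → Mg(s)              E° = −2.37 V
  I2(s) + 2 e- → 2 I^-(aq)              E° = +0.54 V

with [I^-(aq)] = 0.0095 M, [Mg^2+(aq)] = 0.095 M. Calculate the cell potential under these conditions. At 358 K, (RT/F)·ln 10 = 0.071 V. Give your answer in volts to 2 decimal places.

+3.09 V

The I₂/I⁻ couple has the more positive E°, so it is the cathode; Mg²⁺/Mg is the anode.
E°cell = +0.54 − (−2.37) = +2.91 V, with n = 2 electrons transferred.
For the overall reaction I2(s) + Mg(s) → 2 I^-(aq) + Mg^2+(aq), Q = [I^-(aq)]^2·[Mg^2+(aq)] = 8.57×10^−6, giving log Q = −5.067.
Applying E = E° − (RT ln10/nF)·log Q gives +2.91 − (0.071/2)(−5.067) = +3.09 V.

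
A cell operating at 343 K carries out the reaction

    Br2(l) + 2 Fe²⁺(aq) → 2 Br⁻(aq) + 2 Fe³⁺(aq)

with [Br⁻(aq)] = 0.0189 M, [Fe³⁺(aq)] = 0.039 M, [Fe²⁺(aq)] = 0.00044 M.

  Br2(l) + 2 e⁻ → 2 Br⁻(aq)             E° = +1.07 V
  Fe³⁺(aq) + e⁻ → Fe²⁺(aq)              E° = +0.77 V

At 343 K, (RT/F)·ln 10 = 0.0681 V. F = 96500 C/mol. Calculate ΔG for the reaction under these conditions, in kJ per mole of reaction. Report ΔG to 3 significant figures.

−54.9 kJ/mol

E°cell = +1.07 − (+0.77) = +0.30 V; the balanced reaction transfers n = 2 electrons.
Q = ([Br⁻(aq)]^2·[Fe³⁺(aq)]^2) / [Fe²⁺(aq)]^2 = 2.81, so log Q = 0.448 and E = +0.30 − (0.0681/2)(0.448) = +0.2847 V.
ΔG = −nFE = −(2)(96500)(+0.2847) J/mol = −54.9 kJ/mol.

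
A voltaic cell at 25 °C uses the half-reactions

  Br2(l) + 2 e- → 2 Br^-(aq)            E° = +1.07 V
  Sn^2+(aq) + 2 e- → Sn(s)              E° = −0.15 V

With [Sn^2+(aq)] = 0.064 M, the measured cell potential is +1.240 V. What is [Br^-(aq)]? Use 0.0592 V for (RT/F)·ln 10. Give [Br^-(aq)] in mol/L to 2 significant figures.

With Br₂/Br⁻ at the cathode and Sn²⁺/Sn at the anode, E°cell = +1.07 − (−0.15) = +1.22 V (n = 2).
Rearranging E = E° − (0.0592/n)·log Q gives log Q = 2(+1.22 − (+1.240))/0.0592 = −0.676.
Balancing electrons gives Br2(l) + Sn(s) → 2 Br^-(aq) + Sn^2+(aq); thus Q = [Br^-(aq)]^2·[Sn^2+(aq)].
Substituting the known concentrations and solving, log [Br^-(aq)] = 0.259 and [Br^-(aq)] = 1.8 M.

1.8 M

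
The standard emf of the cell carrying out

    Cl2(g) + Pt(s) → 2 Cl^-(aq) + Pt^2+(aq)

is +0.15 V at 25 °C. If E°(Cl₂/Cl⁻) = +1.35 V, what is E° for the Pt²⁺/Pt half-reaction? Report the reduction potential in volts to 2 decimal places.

+1.20 V

In the reaction as written the Cl₂/Cl⁻ couple is reduced (cathode) and Pt²⁺/Pt is oxidized (anode), so E°cell = E°(Cl₂/Cl⁻) − E°(Pt²⁺/Pt).
E°(Pt²⁺/Pt) = E°(cathode) − E°cell = +1.35 − (+0.15) = +1.20 V.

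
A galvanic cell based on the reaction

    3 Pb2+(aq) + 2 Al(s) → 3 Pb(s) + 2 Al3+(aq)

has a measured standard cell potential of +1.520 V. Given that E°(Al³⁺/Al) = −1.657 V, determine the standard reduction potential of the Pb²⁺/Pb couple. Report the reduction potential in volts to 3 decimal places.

−0.137 V

In the reaction as written the Pb²⁺/Pb couple is reduced (cathode) and Al³⁺/Al is oxidized (anode), so E°cell = E°(Pb²⁺/Pb) − E°(Al³⁺/Al).
E°(Pb²⁺/Pb) = E°cell + E°(anode) = +1.520 + (−1.657) = −0.137 V.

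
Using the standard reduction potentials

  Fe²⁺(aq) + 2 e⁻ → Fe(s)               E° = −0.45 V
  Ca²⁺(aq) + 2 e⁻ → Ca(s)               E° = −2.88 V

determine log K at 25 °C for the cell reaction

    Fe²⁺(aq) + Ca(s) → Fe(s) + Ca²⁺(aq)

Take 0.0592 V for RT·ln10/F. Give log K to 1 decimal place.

The Fe²⁺/Fe couple is reduced (cathode); E°cell = −0.45 − (−2.88) = +2.43 V with n = 2.
At equilibrium E = 0, so log K = nE°cell / 0.0592 = (2)(+2.43) / 0.0592 = 82.1.

log K = 82.1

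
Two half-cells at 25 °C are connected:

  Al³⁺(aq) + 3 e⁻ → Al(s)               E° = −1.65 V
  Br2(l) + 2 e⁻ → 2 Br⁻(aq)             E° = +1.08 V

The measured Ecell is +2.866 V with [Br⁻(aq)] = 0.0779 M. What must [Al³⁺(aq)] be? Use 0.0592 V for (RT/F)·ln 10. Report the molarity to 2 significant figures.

The Br₂/Br⁻ couple has the larger reduction potential, so it is the cathode: E°cell = +1.08 − (−1.65) = +2.73 V and n = 6.
Rearranging E = E° − (0.0592/n)·log Q gives log Q = 6(+2.73 − (+2.866))/0.0592 = −13.784.
The balanced reaction is 3 Br2(l) + 2 Al(s) → 6 Br⁻(aq) + 2 Al³⁺(aq), so Q = [Br⁻(aq)]^6·[Al³⁺(aq)]^2.
Substituting the known concentrations and solving, log [Al³⁺(aq)] = −3.567 and [Al³⁺(aq)] = 0.00027 M.

0.00027 M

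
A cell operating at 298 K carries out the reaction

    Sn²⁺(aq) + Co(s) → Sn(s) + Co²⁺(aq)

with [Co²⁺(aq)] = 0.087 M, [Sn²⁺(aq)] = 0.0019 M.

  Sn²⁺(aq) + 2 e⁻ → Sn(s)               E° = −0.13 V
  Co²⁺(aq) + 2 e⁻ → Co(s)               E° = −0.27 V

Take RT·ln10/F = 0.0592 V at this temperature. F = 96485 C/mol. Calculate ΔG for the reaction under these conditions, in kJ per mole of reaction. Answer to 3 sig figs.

−17.5 kJ/mol

With Sn²⁺/Sn reduced at the cathode, E°cell = −0.13 − (−0.27) = +0.14 V and n = 2.
Q = [Co²⁺(aq)] / [Sn²⁺(aq)] = 45.8, so log Q = 1.661 and E = +0.14 − (0.0592/2)(1.661) = +0.0908 V.
ΔG = −nFE = −(2)(96485)(+0.0908) J/mol = −17.5 kJ/mol.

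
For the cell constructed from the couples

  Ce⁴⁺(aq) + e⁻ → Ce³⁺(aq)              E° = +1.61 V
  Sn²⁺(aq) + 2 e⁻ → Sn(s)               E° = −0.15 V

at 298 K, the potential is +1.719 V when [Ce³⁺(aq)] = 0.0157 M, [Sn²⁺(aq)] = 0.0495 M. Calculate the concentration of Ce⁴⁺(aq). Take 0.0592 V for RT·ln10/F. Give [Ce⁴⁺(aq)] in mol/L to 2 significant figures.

The Ce⁴⁺/Ce³⁺ couple has the larger reduction potential, so it is the cathode: E°cell = +1.61 − (−0.15) = +1.76 V and n = 2.
From the Nernst equation, log Q = n(E° − E)/0.0592 = 2·(+1.76 − (+1.719))/0.0592 = 1.385.
The balanced reaction is 2 Ce⁴⁺(aq) + Sn(s) → 2 Ce³⁺(aq) + Sn²⁺(aq), so Q = ([Ce³⁺(aq)]^2·[Sn²⁺(aq)]) / [Ce⁴⁺(aq)]^2.
Substituting the known concentrations and solving, log [Ce⁴⁺(aq)] = −3.149 and [Ce⁴⁺(aq)] = 0.00071 M.

0.00071 M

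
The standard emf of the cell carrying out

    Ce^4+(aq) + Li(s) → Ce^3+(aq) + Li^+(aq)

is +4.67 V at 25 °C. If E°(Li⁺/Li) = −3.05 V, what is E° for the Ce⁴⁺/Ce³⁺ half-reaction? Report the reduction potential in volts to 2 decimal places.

+1.62 V

In the reaction as written the Ce⁴⁺/Ce³⁺ couple is reduced (cathode) and Li⁺/Li is oxidized (anode), so E°cell = E°(Ce⁴⁺/Ce³⁺) − E°(Li⁺/Li).
E°(Ce⁴⁺/Ce³⁺) = E°cell + E°(anode) = +4.67 + (−3.05) = +1.62 V.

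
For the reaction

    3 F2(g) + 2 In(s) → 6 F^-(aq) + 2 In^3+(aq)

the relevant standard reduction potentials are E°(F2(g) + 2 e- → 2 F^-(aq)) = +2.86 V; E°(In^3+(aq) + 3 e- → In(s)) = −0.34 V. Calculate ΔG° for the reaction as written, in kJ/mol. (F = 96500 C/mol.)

In the reaction as written F2(g) is reduced, so the F₂/F⁻ couple is the cathode and In³⁺/In is the anode.
E°cell = +2.86 − (−0.34) = +3.20 V; balancing electrons gives n = 6.
ΔG° = −nFE°cell = −(6)(96500)(+3.20) J/mol = −1853 kJ/mol.

−1853 kJ/mol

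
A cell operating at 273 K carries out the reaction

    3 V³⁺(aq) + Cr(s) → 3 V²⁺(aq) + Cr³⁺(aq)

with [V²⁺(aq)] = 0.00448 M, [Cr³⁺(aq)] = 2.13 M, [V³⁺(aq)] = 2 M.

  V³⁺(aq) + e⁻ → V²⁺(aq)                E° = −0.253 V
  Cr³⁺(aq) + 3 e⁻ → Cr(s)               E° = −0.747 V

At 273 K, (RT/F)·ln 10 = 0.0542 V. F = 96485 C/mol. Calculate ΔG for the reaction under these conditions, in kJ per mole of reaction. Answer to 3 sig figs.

The standard cell potential is −0.253 − (−0.747) = +0.494 V, with n = 3 electrons in the balanced equation.
The reaction quotient is ([V²⁺(aq)]^3·[Cr³⁺(aq)]) / [V³⁺(aq)]^3 = 2.39×10^−8; by Nernst, E = +0.494 − (0.0542/3)(−7.621) = +0.6317 V.
Then ΔG = −nFE = −3 × 96485 × +0.6317 J/mol = −183 kJ/mol.

−183 kJ/mol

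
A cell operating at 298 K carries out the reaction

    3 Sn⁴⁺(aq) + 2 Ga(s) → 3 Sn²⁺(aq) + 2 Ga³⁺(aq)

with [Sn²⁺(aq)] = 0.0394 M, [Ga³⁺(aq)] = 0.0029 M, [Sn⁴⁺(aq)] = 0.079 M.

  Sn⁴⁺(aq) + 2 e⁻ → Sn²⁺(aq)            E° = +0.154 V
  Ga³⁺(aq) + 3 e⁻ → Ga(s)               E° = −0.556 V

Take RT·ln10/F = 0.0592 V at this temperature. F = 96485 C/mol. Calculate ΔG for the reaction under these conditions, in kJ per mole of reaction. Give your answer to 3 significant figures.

With Sn⁴⁺/Sn²⁺ reduced at the cathode, E°cell = +0.154 − (−0.556) = +0.710 V and n = 6.
Here Q = ([Sn²⁺(aq)]^3·[Ga³⁺(aq)]^2) / [Sn⁴⁺(aq)]^3 = 1.04×10^−6 (log Q = −5.982), giving E = +0.710 − (0.0592/6)·(−5.982) = +0.7690 V.
ΔG = −nFE = −(6)(96485)(+0.7690) J/mol = −445 kJ/mol.

−445 kJ/mol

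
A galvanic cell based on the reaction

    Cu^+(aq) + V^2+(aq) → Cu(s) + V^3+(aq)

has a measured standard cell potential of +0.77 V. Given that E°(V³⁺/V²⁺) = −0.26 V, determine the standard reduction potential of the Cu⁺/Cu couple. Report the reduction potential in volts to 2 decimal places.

In the reaction as written the Cu⁺/Cu couple is reduced (cathode) and V³⁺/V²⁺ is oxidized (anode), so E°cell = E°(Cu⁺/Cu) − E°(V³⁺/V²⁺).
E°(Cu⁺/Cu) = E°cell + E°(anode) = +0.77 + (−0.26) = +0.51 V.

+0.51 V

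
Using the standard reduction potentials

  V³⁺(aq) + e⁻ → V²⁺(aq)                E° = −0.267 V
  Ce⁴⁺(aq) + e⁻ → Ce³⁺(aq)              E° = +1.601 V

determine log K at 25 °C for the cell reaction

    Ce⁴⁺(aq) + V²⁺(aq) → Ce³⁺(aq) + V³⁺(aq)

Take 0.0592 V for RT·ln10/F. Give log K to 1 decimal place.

log K = 31.6

The Ce⁴⁺/Ce³⁺ couple is reduced (cathode); E°cell = +1.601 − (−0.267) = +1.868 V with n = 1.
At equilibrium E = 0, so log K = nE°cell / 0.0592 = (1)(+1.868) / 0.0592 = 31.6.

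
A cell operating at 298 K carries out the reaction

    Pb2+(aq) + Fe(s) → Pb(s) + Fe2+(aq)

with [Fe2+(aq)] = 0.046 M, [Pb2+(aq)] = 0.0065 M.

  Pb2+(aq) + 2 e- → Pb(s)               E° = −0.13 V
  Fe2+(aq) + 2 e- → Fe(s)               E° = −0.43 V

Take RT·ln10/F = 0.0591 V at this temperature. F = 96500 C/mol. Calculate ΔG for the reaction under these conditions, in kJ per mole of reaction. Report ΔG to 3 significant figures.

−53.1 kJ/mol

With Pb²⁺/Pb reduced at the cathode, E°cell = −0.13 − (−0.43) = +0.30 V and n = 2.
Here Q = [Fe2+(aq)] / [Pb2+(aq)] = 7.08 (log Q = 0.850), giving E = +0.30 − (0.0591/2)·(0.850) = +0.2749 V.
ΔG = −nFE = −(2)(96500)(+0.2749) J/mol = −53.1 kJ/mol.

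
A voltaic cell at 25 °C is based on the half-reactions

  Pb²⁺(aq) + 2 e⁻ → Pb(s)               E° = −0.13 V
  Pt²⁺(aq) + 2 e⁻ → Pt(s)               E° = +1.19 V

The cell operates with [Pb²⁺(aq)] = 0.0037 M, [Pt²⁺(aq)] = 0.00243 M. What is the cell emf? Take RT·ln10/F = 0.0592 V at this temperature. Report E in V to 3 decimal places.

The Pt²⁺/Pt couple has the more positive E°, so it is the cathode; Pb²⁺/Pb is the anode.
E°cell = E°cat − E°an = +1.19 − (−0.13) = +1.32 V; n = 2.
Balancing gives Pt²⁺(aq) + Pb(s) → Pt(s) + Pb²⁺(aq); hence Q = [Pb²⁺(aq)] / [Pt²⁺(aq)] = 1.52 (log Q = 0.183).
Applying E = E° − (RT ln10/nF)·log Q gives +1.32 − (0.0592/2)(0.183) = +1.315 V.

+1.315 V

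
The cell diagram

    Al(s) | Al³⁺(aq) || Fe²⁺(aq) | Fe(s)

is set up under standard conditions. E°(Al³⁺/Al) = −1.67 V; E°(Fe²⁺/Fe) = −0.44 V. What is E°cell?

By convention the left-hand electrode in cell notation is the anode (oxidation) and the right-hand electrode is the cathode (reduction).
E°cell = E°(right) − E°(left) = −0.44 − (−1.67) = +1.23 V.

+1.23 V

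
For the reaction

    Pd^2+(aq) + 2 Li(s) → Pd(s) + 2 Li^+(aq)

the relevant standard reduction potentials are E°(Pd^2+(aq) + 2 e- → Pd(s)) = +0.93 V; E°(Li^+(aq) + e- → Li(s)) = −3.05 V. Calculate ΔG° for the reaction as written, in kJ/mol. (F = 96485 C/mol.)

−768 kJ/mol

In the reaction as written Pd^2+(aq) is reduced, so the Pd²⁺/Pd couple is the cathode and Li⁺/Li is the anode.
E°cell = +0.93 − (−3.05) = +3.98 V; balancing electrons gives n = 2.
ΔG° = −nFE°cell = −(2)(96485)(+3.98) J/mol = −768 kJ/mol.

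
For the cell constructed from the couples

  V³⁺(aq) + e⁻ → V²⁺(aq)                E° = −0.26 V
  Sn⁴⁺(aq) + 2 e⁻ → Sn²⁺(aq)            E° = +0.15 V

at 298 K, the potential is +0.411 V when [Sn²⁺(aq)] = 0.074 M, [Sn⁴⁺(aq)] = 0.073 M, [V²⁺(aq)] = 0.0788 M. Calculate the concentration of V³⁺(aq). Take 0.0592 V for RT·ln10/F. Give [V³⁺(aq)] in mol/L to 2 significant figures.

The Sn⁴⁺/Sn²⁺ couple has the larger reduction potential, so it is the cathode: E°cell = +0.15 − (−0.26) = +0.41 V and n = 2.
Rearranging E = E° − (0.0592/n)·log Q gives log Q = 2(+0.41 − (+0.411))/0.0592 = −0.034.
Balancing electrons gives Sn⁴⁺(aq) + 2 V²⁺(aq) → Sn²⁺(aq) + 2 V³⁺(aq); thus Q = ([Sn²⁺(aq)]·[V³⁺(aq)]^2) / ([Sn⁴⁺(aq)]·[V²⁺(aq)]^2).
Isolating [V³⁺(aq)] in Q = 10^{−0.034} yields log [V³⁺(aq)] = −1.123, i.e. 0.075 M.

0.075 M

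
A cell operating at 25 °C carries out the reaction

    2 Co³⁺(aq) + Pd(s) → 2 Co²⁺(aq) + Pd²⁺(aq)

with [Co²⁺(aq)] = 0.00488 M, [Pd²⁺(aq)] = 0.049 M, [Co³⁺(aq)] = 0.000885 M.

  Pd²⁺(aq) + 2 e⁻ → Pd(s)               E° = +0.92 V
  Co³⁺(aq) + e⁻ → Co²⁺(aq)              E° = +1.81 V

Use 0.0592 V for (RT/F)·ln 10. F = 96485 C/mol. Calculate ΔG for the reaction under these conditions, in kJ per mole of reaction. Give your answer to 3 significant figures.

With Co³⁺/Co²⁺ reduced at the cathode, E°cell = +1.81 − (+0.92) = +0.89 V and n = 2.
Here Q = ([Co²⁺(aq)]^2·[Pd²⁺(aq)]) / [Co³⁺(aq)]^2 = 1.49 (log Q = 0.173), giving E = +0.89 − (0.0592/2)·(0.173) = +0.8849 V.
ΔG = −nFE = −(2)(96485)(+0.8849) J/mol = −171 kJ/mol.

−171 kJ/mol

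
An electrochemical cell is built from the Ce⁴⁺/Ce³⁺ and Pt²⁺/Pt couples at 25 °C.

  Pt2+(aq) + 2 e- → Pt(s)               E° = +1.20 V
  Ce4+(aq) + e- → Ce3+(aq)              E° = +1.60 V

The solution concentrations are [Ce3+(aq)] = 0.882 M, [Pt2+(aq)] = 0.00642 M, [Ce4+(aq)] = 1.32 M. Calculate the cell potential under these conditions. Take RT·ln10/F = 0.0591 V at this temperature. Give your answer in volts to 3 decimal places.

Since E°(Ce⁴⁺/Ce³⁺) > E°(Pt²⁺/Pt), Ce⁴⁺/Ce³⁺ serves as the cathode.
E°cell = +1.60 − (+1.20) = +0.40 V, with n = 2 electrons transferred.
For the overall reaction 2 Ce4+(aq) + Pt(s) → 2 Ce3+(aq) + Pt2+(aq), Q = ([Ce3+(aq)]^2·[Pt2+(aq)]) / [Ce4+(aq)]^2 = 0.00287, giving log Q = −2.543.
By the Nernst equation, E = +0.40 − (0.0591/2)·(−2.543) = +0.475 V.

+0.475 V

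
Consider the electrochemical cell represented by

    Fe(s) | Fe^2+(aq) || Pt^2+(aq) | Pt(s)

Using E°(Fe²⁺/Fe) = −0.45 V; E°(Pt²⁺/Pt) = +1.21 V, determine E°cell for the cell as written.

By convention the left-hand electrode in cell notation is the anode (oxidation) and the right-hand electrode is the cathode (reduction).
E°cell = E°(right) − E°(left) = +1.21 − (−0.45) = +1.66 V.

+1.66 V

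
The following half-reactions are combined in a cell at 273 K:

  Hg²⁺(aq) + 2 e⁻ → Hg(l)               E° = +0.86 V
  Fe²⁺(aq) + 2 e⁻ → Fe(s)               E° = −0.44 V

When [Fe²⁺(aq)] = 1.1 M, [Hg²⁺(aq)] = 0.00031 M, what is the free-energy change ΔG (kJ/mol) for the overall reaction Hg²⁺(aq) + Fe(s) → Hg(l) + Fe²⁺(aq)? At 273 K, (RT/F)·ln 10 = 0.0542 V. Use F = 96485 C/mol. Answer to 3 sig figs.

−232 kJ/mol

The standard cell potential is +0.86 − (−0.44) = +1.30 V, with n = 2 electrons in the balanced equation.
Here Q = [Fe²⁺(aq)] / [Hg²⁺(aq)] = 3.55×10^3 (log Q = 3.550), giving E = +1.30 − (0.0542/2)·(3.550) = +1.2038 V.
Finally ΔG = −nFE = −(2)(96485 C/mol)(+1.2038 V) = −232 kJ/mol.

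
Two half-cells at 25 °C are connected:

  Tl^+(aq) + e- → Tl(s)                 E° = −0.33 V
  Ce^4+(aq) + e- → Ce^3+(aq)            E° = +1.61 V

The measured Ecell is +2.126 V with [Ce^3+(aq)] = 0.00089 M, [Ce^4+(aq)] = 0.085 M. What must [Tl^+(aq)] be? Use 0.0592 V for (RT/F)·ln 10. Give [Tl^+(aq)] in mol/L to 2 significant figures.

The Ce⁴⁺/Ce³⁺ couple has the larger reduction potential, so it is the cathode: E°cell = +1.61 − (−0.33) = +1.94 V and n = 1.
Since E = E° − (0.0592/n)·log Q, log Q = n(E° − E)/0.0592 = −3.142.
The balanced reaction is Ce^4+(aq) + Tl(s) → Ce^3+(aq) + Tl^+(aq), so Q = ([Ce^3+(aq)]·[Tl^+(aq)]) / [Ce^4+(aq)].
Solving for the unknown gives log [Tl^+(aq)] = −1.162, so [Tl^+(aq)] ≈ 0.069 M.

0.069 M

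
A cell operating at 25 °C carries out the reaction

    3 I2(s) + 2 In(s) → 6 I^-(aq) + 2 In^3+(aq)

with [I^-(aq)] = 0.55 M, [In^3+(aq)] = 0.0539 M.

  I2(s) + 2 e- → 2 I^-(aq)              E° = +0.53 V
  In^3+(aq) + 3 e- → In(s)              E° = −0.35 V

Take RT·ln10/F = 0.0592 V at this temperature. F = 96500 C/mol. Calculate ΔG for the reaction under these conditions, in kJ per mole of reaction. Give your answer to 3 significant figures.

The standard cell potential is +0.53 − (−0.35) = +0.88 V, with n = 6 electrons in the balanced equation.
Here Q = [I^-(aq)]^6·[In^3+(aq)]^2 = 8.04×10^−5 (log Q = −4.095), giving E = +0.88 − (0.0592/6)·(−4.095) = +0.9204 V.
Finally ΔG = −nFE = −(6)(96500 C/mol)(+0.9204 V) = −533 kJ/mol.

−533 kJ/mol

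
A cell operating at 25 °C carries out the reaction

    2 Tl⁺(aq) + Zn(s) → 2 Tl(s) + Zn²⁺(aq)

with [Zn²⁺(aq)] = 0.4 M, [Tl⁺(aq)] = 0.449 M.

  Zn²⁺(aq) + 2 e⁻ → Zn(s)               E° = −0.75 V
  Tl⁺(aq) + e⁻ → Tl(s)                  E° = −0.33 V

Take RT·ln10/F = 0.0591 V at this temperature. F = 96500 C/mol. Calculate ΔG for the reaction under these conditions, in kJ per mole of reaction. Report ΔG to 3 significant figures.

With Tl⁺/Tl reduced at the cathode, E°cell = −0.33 − (−0.75) = +0.42 V and n = 2.
The reaction quotient is [Zn²⁺(aq)] / [Tl⁺(aq)]^2 = 1.98; by Nernst, E = +0.42 − (0.0591/2)(0.298) = +0.4112 V.
Then ΔG = −nFE = −2 × 96500 × +0.4112 J/mol = −79.4 kJ/mol.

−79.4 kJ/mol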